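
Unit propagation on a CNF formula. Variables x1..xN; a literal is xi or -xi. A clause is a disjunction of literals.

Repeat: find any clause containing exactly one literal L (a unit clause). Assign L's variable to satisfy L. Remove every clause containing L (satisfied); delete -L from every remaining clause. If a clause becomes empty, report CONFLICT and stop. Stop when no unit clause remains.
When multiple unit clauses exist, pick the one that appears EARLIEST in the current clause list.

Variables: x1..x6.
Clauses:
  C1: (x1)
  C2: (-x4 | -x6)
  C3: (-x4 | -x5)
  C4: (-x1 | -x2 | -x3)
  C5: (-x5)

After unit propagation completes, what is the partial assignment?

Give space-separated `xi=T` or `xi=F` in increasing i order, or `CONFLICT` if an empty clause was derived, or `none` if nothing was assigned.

unit clause [1] forces x1=T; simplify:
  drop -1 from [-1, -2, -3] -> [-2, -3]
  satisfied 1 clause(s); 4 remain; assigned so far: [1]
unit clause [-5] forces x5=F; simplify:
  satisfied 2 clause(s); 2 remain; assigned so far: [1, 5]

Answer: x1=T x5=F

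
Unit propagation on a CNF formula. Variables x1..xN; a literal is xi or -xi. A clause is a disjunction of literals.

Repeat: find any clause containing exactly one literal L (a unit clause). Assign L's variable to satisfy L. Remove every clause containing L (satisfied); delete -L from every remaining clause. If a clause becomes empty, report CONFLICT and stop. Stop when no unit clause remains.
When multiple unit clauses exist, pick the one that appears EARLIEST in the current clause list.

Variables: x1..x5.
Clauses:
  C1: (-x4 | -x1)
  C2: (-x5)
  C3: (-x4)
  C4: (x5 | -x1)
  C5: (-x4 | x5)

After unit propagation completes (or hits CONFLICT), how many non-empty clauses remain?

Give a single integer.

Answer: 0

Derivation:
unit clause [-5] forces x5=F; simplify:
  drop 5 from [5, -1] -> [-1]
  drop 5 from [-4, 5] -> [-4]
  satisfied 1 clause(s); 4 remain; assigned so far: [5]
unit clause [-4] forces x4=F; simplify:
  satisfied 3 clause(s); 1 remain; assigned so far: [4, 5]
unit clause [-1] forces x1=F; simplify:
  satisfied 1 clause(s); 0 remain; assigned so far: [1, 4, 5]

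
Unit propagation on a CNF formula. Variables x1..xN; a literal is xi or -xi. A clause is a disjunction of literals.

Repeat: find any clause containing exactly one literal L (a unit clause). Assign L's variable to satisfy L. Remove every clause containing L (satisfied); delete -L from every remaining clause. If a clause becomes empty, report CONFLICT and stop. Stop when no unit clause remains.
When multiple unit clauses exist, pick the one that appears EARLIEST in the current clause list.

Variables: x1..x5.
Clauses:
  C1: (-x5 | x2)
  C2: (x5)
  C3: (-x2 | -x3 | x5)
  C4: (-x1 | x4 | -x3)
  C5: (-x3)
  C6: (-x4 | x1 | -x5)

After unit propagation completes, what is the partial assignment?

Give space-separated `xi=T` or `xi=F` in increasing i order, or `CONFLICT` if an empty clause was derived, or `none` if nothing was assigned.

unit clause [5] forces x5=T; simplify:
  drop -5 from [-5, 2] -> [2]
  drop -5 from [-4, 1, -5] -> [-4, 1]
  satisfied 2 clause(s); 4 remain; assigned so far: [5]
unit clause [2] forces x2=T; simplify:
  satisfied 1 clause(s); 3 remain; assigned so far: [2, 5]
unit clause [-3] forces x3=F; simplify:
  satisfied 2 clause(s); 1 remain; assigned so far: [2, 3, 5]

Answer: x2=T x3=F x5=T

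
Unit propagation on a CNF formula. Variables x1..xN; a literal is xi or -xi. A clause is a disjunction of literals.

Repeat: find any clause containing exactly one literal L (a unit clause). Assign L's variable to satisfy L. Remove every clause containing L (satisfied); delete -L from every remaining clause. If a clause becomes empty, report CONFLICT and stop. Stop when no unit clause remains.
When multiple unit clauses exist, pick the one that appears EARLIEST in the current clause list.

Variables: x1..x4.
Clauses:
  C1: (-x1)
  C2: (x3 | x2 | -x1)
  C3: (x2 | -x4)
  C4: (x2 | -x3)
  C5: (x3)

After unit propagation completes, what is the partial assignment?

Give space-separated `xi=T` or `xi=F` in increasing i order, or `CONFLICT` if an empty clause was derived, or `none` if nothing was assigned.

Answer: x1=F x2=T x3=T

Derivation:
unit clause [-1] forces x1=F; simplify:
  satisfied 2 clause(s); 3 remain; assigned so far: [1]
unit clause [3] forces x3=T; simplify:
  drop -3 from [2, -3] -> [2]
  satisfied 1 clause(s); 2 remain; assigned so far: [1, 3]
unit clause [2] forces x2=T; simplify:
  satisfied 2 clause(s); 0 remain; assigned so far: [1, 2, 3]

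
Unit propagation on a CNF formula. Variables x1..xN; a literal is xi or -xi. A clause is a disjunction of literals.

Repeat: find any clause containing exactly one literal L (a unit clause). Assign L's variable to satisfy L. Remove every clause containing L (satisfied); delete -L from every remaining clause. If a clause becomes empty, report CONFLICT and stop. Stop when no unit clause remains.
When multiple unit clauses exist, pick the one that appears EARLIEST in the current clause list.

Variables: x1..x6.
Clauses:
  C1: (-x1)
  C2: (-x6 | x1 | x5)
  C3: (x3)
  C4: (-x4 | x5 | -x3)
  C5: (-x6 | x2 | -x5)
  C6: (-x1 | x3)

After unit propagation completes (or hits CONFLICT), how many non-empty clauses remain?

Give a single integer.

Answer: 3

Derivation:
unit clause [-1] forces x1=F; simplify:
  drop 1 from [-6, 1, 5] -> [-6, 5]
  satisfied 2 clause(s); 4 remain; assigned so far: [1]
unit clause [3] forces x3=T; simplify:
  drop -3 from [-4, 5, -3] -> [-4, 5]
  satisfied 1 clause(s); 3 remain; assigned so far: [1, 3]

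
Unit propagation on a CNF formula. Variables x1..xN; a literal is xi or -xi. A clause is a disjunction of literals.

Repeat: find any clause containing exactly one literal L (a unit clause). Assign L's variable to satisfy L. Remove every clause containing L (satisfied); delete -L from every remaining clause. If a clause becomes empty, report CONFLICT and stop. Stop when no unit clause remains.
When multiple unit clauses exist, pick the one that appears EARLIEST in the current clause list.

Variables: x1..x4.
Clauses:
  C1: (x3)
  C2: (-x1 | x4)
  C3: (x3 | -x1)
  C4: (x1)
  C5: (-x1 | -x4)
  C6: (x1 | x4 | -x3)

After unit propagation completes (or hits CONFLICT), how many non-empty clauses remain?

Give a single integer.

Answer: 0

Derivation:
unit clause [3] forces x3=T; simplify:
  drop -3 from [1, 4, -3] -> [1, 4]
  satisfied 2 clause(s); 4 remain; assigned so far: [3]
unit clause [1] forces x1=T; simplify:
  drop -1 from [-1, 4] -> [4]
  drop -1 from [-1, -4] -> [-4]
  satisfied 2 clause(s); 2 remain; assigned so far: [1, 3]
unit clause [4] forces x4=T; simplify:
  drop -4 from [-4] -> [] (empty!)
  satisfied 1 clause(s); 1 remain; assigned so far: [1, 3, 4]
CONFLICT (empty clause)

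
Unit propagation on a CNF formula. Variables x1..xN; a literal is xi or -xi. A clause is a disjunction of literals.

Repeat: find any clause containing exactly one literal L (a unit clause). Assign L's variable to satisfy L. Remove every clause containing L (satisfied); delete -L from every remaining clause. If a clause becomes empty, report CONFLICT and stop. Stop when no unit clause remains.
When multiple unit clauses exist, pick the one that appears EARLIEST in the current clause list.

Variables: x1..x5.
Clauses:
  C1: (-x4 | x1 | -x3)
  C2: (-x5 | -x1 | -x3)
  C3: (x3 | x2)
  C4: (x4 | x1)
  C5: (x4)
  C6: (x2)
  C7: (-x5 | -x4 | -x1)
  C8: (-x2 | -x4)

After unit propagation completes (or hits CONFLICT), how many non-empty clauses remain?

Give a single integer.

Answer: 3

Derivation:
unit clause [4] forces x4=T; simplify:
  drop -4 from [-4, 1, -3] -> [1, -3]
  drop -4 from [-5, -4, -1] -> [-5, -1]
  drop -4 from [-2, -4] -> [-2]
  satisfied 2 clause(s); 6 remain; assigned so far: [4]
unit clause [2] forces x2=T; simplify:
  drop -2 from [-2] -> [] (empty!)
  satisfied 2 clause(s); 4 remain; assigned so far: [2, 4]
CONFLICT (empty clause)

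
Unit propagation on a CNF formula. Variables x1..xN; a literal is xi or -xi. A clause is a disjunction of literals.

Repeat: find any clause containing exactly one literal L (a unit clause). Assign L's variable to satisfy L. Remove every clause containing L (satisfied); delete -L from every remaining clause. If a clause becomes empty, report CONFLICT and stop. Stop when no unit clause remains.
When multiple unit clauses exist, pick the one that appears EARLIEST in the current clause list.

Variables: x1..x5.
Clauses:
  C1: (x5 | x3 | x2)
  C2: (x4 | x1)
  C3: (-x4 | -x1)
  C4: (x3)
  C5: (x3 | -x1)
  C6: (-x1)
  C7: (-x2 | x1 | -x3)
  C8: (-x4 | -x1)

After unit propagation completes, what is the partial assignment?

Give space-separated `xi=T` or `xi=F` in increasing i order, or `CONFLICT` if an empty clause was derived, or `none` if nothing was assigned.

Answer: x1=F x2=F x3=T x4=T

Derivation:
unit clause [3] forces x3=T; simplify:
  drop -3 from [-2, 1, -3] -> [-2, 1]
  satisfied 3 clause(s); 5 remain; assigned so far: [3]
unit clause [-1] forces x1=F; simplify:
  drop 1 from [4, 1] -> [4]
  drop 1 from [-2, 1] -> [-2]
  satisfied 3 clause(s); 2 remain; assigned so far: [1, 3]
unit clause [4] forces x4=T; simplify:
  satisfied 1 clause(s); 1 remain; assigned so far: [1, 3, 4]
unit clause [-2] forces x2=F; simplify:
  satisfied 1 clause(s); 0 remain; assigned so far: [1, 2, 3, 4]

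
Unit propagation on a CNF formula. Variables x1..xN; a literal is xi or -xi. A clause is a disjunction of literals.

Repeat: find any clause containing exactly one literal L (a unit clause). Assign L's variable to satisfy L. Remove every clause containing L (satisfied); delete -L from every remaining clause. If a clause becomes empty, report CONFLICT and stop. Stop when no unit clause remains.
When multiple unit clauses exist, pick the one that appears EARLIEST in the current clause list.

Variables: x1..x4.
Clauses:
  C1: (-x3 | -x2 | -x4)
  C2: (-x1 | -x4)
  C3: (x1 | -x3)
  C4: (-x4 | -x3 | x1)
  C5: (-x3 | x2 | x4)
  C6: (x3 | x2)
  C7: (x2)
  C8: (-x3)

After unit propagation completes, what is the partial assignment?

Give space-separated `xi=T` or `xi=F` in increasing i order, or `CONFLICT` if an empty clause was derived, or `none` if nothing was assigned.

Answer: x2=T x3=F

Derivation:
unit clause [2] forces x2=T; simplify:
  drop -2 from [-3, -2, -4] -> [-3, -4]
  satisfied 3 clause(s); 5 remain; assigned so far: [2]
unit clause [-3] forces x3=F; simplify:
  satisfied 4 clause(s); 1 remain; assigned so far: [2, 3]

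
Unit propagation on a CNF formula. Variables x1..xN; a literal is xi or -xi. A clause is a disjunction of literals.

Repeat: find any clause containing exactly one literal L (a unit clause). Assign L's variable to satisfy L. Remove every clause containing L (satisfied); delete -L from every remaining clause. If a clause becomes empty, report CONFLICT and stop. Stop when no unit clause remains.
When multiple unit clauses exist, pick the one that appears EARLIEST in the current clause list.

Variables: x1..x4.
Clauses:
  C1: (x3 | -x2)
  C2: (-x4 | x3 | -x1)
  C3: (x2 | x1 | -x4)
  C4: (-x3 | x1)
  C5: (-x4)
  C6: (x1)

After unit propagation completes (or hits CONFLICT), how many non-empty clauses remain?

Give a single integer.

unit clause [-4] forces x4=F; simplify:
  satisfied 3 clause(s); 3 remain; assigned so far: [4]
unit clause [1] forces x1=T; simplify:
  satisfied 2 clause(s); 1 remain; assigned so far: [1, 4]

Answer: 1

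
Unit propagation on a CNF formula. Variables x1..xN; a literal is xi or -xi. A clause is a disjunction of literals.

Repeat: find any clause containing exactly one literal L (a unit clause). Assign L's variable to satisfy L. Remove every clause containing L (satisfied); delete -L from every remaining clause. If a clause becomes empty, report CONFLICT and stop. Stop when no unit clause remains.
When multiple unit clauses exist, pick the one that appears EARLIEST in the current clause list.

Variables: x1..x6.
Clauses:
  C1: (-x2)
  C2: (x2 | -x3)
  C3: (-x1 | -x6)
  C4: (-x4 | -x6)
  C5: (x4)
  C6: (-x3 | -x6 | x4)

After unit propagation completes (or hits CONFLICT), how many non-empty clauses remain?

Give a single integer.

unit clause [-2] forces x2=F; simplify:
  drop 2 from [2, -3] -> [-3]
  satisfied 1 clause(s); 5 remain; assigned so far: [2]
unit clause [-3] forces x3=F; simplify:
  satisfied 2 clause(s); 3 remain; assigned so far: [2, 3]
unit clause [4] forces x4=T; simplify:
  drop -4 from [-4, -6] -> [-6]
  satisfied 1 clause(s); 2 remain; assigned so far: [2, 3, 4]
unit clause [-6] forces x6=F; simplify:
  satisfied 2 clause(s); 0 remain; assigned so far: [2, 3, 4, 6]

Answer: 0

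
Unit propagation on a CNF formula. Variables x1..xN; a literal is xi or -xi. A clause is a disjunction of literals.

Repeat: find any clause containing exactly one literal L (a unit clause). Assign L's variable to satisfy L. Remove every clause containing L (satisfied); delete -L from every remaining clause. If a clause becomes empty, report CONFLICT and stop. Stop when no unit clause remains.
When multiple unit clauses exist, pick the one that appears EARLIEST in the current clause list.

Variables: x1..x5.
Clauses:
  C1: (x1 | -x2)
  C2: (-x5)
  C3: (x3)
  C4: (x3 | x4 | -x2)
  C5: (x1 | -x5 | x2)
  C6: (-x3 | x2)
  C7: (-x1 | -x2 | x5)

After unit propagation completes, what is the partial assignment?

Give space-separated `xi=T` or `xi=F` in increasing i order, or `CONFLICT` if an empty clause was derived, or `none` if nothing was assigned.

Answer: CONFLICT

Derivation:
unit clause [-5] forces x5=F; simplify:
  drop 5 from [-1, -2, 5] -> [-1, -2]
  satisfied 2 clause(s); 5 remain; assigned so far: [5]
unit clause [3] forces x3=T; simplify:
  drop -3 from [-3, 2] -> [2]
  satisfied 2 clause(s); 3 remain; assigned so far: [3, 5]
unit clause [2] forces x2=T; simplify:
  drop -2 from [1, -2] -> [1]
  drop -2 from [-1, -2] -> [-1]
  satisfied 1 clause(s); 2 remain; assigned so far: [2, 3, 5]
unit clause [1] forces x1=T; simplify:
  drop -1 from [-1] -> [] (empty!)
  satisfied 1 clause(s); 1 remain; assigned so far: [1, 2, 3, 5]
CONFLICT (empty clause)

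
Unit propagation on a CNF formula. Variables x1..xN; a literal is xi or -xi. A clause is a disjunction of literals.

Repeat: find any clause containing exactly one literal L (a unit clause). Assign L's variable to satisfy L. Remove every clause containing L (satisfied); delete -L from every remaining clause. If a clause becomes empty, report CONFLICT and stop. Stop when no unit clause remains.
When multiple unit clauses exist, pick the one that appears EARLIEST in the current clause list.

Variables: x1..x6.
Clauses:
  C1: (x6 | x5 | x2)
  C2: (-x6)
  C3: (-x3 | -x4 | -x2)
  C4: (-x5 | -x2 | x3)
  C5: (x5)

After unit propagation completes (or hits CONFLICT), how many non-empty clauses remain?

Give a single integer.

Answer: 2

Derivation:
unit clause [-6] forces x6=F; simplify:
  drop 6 from [6, 5, 2] -> [5, 2]
  satisfied 1 clause(s); 4 remain; assigned so far: [6]
unit clause [5] forces x5=T; simplify:
  drop -5 from [-5, -2, 3] -> [-2, 3]
  satisfied 2 clause(s); 2 remain; assigned so far: [5, 6]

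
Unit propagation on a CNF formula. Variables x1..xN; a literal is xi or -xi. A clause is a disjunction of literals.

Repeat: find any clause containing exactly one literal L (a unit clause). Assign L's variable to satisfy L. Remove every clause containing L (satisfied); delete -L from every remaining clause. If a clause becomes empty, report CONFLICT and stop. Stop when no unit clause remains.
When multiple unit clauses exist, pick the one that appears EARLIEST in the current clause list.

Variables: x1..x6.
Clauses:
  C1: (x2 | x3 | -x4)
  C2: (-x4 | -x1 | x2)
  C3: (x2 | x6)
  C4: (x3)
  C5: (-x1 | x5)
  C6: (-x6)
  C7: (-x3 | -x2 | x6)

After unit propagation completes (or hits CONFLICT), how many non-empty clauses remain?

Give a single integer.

unit clause [3] forces x3=T; simplify:
  drop -3 from [-3, -2, 6] -> [-2, 6]
  satisfied 2 clause(s); 5 remain; assigned so far: [3]
unit clause [-6] forces x6=F; simplify:
  drop 6 from [2, 6] -> [2]
  drop 6 from [-2, 6] -> [-2]
  satisfied 1 clause(s); 4 remain; assigned so far: [3, 6]
unit clause [2] forces x2=T; simplify:
  drop -2 from [-2] -> [] (empty!)
  satisfied 2 clause(s); 2 remain; assigned so far: [2, 3, 6]
CONFLICT (empty clause)

Answer: 1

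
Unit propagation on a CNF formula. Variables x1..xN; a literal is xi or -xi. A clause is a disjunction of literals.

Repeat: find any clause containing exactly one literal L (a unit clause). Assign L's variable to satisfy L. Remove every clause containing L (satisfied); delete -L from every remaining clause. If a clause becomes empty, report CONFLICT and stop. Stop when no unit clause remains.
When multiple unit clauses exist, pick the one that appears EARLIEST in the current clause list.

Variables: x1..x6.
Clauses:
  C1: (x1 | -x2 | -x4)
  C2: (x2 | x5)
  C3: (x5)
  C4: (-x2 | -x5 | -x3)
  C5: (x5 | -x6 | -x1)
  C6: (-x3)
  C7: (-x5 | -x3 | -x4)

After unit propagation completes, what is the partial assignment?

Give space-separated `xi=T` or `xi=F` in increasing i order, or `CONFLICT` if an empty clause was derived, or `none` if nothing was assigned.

unit clause [5] forces x5=T; simplify:
  drop -5 from [-2, -5, -3] -> [-2, -3]
  drop -5 from [-5, -3, -4] -> [-3, -4]
  satisfied 3 clause(s); 4 remain; assigned so far: [5]
unit clause [-3] forces x3=F; simplify:
  satisfied 3 clause(s); 1 remain; assigned so far: [3, 5]

Answer: x3=F x5=T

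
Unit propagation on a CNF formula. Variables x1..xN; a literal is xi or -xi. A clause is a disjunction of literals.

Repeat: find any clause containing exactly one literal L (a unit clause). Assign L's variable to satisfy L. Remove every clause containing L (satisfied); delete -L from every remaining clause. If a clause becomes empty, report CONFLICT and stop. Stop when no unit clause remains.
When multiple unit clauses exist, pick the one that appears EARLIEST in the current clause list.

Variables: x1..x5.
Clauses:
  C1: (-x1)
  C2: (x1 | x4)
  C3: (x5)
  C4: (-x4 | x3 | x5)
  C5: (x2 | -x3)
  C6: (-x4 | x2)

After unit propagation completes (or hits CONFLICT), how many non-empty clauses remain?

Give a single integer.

unit clause [-1] forces x1=F; simplify:
  drop 1 from [1, 4] -> [4]
  satisfied 1 clause(s); 5 remain; assigned so far: [1]
unit clause [4] forces x4=T; simplify:
  drop -4 from [-4, 3, 5] -> [3, 5]
  drop -4 from [-4, 2] -> [2]
  satisfied 1 clause(s); 4 remain; assigned so far: [1, 4]
unit clause [5] forces x5=T; simplify:
  satisfied 2 clause(s); 2 remain; assigned so far: [1, 4, 5]
unit clause [2] forces x2=T; simplify:
  satisfied 2 clause(s); 0 remain; assigned so far: [1, 2, 4, 5]

Answer: 0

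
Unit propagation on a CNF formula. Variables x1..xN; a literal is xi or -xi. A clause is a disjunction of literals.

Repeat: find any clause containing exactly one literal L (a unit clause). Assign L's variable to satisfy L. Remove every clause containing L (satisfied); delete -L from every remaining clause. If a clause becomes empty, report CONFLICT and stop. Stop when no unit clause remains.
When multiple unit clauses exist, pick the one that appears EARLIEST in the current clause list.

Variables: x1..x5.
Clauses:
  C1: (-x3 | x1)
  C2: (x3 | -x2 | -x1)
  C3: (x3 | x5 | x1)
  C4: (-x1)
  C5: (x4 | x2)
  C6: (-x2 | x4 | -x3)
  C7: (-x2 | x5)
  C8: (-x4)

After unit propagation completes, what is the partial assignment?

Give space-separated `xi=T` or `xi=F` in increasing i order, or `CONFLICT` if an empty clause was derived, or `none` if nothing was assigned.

Answer: x1=F x2=T x3=F x4=F x5=T

Derivation:
unit clause [-1] forces x1=F; simplify:
  drop 1 from [-3, 1] -> [-3]
  drop 1 from [3, 5, 1] -> [3, 5]
  satisfied 2 clause(s); 6 remain; assigned so far: [1]
unit clause [-3] forces x3=F; simplify:
  drop 3 from [3, 5] -> [5]
  satisfied 2 clause(s); 4 remain; assigned so far: [1, 3]
unit clause [5] forces x5=T; simplify:
  satisfied 2 clause(s); 2 remain; assigned so far: [1, 3, 5]
unit clause [-4] forces x4=F; simplify:
  drop 4 from [4, 2] -> [2]
  satisfied 1 clause(s); 1 remain; assigned so far: [1, 3, 4, 5]
unit clause [2] forces x2=T; simplify:
  satisfied 1 clause(s); 0 remain; assigned so far: [1, 2, 3, 4, 5]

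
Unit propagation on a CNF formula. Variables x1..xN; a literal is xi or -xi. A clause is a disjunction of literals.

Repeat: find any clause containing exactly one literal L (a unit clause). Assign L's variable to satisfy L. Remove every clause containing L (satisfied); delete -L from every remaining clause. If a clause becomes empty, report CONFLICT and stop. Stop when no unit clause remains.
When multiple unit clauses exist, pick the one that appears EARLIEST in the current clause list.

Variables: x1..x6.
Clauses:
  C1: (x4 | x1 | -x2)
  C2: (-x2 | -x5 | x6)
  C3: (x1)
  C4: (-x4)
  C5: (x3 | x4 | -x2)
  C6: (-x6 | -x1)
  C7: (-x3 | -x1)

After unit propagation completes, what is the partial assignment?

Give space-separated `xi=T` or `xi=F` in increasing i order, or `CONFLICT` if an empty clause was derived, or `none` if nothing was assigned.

Answer: x1=T x2=F x3=F x4=F x6=F

Derivation:
unit clause [1] forces x1=T; simplify:
  drop -1 from [-6, -1] -> [-6]
  drop -1 from [-3, -1] -> [-3]
  satisfied 2 clause(s); 5 remain; assigned so far: [1]
unit clause [-4] forces x4=F; simplify:
  drop 4 from [3, 4, -2] -> [3, -2]
  satisfied 1 clause(s); 4 remain; assigned so far: [1, 4]
unit clause [-6] forces x6=F; simplify:
  drop 6 from [-2, -5, 6] -> [-2, -5]
  satisfied 1 clause(s); 3 remain; assigned so far: [1, 4, 6]
unit clause [-3] forces x3=F; simplify:
  drop 3 from [3, -2] -> [-2]
  satisfied 1 clause(s); 2 remain; assigned so far: [1, 3, 4, 6]
unit clause [-2] forces x2=F; simplify:
  satisfied 2 clause(s); 0 remain; assigned so far: [1, 2, 3, 4, 6]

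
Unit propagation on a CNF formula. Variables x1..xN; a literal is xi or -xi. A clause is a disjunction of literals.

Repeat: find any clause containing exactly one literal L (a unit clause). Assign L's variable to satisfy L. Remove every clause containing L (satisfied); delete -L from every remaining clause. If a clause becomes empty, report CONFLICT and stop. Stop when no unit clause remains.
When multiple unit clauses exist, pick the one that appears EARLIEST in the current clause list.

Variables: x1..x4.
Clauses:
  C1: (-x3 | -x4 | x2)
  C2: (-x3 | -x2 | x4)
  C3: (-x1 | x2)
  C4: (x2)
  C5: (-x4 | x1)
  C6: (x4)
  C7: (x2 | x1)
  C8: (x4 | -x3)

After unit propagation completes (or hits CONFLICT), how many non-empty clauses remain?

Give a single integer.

Answer: 0

Derivation:
unit clause [2] forces x2=T; simplify:
  drop -2 from [-3, -2, 4] -> [-3, 4]
  satisfied 4 clause(s); 4 remain; assigned so far: [2]
unit clause [4] forces x4=T; simplify:
  drop -4 from [-4, 1] -> [1]
  satisfied 3 clause(s); 1 remain; assigned so far: [2, 4]
unit clause [1] forces x1=T; simplify:
  satisfied 1 clause(s); 0 remain; assigned so far: [1, 2, 4]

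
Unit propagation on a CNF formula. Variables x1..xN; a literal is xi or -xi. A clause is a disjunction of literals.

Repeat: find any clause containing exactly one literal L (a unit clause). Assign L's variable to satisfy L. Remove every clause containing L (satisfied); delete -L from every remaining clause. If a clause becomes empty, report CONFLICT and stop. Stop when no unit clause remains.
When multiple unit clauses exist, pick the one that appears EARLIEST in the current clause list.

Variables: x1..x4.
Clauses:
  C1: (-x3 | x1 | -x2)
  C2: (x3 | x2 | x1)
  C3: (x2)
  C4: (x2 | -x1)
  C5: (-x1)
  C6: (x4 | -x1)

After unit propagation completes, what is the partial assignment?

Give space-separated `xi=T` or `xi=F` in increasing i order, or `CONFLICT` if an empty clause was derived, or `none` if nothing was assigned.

unit clause [2] forces x2=T; simplify:
  drop -2 from [-3, 1, -2] -> [-3, 1]
  satisfied 3 clause(s); 3 remain; assigned so far: [2]
unit clause [-1] forces x1=F; simplify:
  drop 1 from [-3, 1] -> [-3]
  satisfied 2 clause(s); 1 remain; assigned so far: [1, 2]
unit clause [-3] forces x3=F; simplify:
  satisfied 1 clause(s); 0 remain; assigned so far: [1, 2, 3]

Answer: x1=F x2=T x3=F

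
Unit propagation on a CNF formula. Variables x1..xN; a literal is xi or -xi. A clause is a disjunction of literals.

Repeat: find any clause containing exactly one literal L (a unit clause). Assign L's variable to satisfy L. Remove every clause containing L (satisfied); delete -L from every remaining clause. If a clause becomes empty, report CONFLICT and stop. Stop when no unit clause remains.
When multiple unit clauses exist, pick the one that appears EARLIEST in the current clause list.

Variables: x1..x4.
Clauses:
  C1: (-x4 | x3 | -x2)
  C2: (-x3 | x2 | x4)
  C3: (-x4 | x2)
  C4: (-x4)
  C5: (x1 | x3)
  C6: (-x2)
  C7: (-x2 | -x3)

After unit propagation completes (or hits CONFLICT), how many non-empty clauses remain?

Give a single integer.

Answer: 0

Derivation:
unit clause [-4] forces x4=F; simplify:
  drop 4 from [-3, 2, 4] -> [-3, 2]
  satisfied 3 clause(s); 4 remain; assigned so far: [4]
unit clause [-2] forces x2=F; simplify:
  drop 2 from [-3, 2] -> [-3]
  satisfied 2 clause(s); 2 remain; assigned so far: [2, 4]
unit clause [-3] forces x3=F; simplify:
  drop 3 from [1, 3] -> [1]
  satisfied 1 clause(s); 1 remain; assigned so far: [2, 3, 4]
unit clause [1] forces x1=T; simplify:
  satisfied 1 clause(s); 0 remain; assigned so far: [1, 2, 3, 4]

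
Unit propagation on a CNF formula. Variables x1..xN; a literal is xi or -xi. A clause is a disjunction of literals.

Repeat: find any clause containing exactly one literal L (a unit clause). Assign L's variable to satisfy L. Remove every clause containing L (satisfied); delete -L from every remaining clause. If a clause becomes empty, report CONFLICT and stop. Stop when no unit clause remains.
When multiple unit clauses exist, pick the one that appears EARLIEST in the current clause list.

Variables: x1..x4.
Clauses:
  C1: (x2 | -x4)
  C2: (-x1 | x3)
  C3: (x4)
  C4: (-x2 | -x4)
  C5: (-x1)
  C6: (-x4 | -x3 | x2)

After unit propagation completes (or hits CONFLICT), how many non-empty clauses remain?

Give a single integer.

unit clause [4] forces x4=T; simplify:
  drop -4 from [2, -4] -> [2]
  drop -4 from [-2, -4] -> [-2]
  drop -4 from [-4, -3, 2] -> [-3, 2]
  satisfied 1 clause(s); 5 remain; assigned so far: [4]
unit clause [2] forces x2=T; simplify:
  drop -2 from [-2] -> [] (empty!)
  satisfied 2 clause(s); 3 remain; assigned so far: [2, 4]
CONFLICT (empty clause)

Answer: 2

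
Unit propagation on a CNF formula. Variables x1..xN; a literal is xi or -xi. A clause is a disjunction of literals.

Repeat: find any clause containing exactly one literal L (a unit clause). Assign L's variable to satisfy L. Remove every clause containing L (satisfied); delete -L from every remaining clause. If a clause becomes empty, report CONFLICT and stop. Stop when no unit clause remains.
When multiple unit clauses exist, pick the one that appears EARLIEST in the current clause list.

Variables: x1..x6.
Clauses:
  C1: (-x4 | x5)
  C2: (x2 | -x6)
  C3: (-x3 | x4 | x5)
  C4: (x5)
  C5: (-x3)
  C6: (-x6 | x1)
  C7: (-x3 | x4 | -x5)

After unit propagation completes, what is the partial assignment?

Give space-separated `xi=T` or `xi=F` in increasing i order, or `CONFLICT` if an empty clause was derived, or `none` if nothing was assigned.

unit clause [5] forces x5=T; simplify:
  drop -5 from [-3, 4, -5] -> [-3, 4]
  satisfied 3 clause(s); 4 remain; assigned so far: [5]
unit clause [-3] forces x3=F; simplify:
  satisfied 2 clause(s); 2 remain; assigned so far: [3, 5]

Answer: x3=F x5=T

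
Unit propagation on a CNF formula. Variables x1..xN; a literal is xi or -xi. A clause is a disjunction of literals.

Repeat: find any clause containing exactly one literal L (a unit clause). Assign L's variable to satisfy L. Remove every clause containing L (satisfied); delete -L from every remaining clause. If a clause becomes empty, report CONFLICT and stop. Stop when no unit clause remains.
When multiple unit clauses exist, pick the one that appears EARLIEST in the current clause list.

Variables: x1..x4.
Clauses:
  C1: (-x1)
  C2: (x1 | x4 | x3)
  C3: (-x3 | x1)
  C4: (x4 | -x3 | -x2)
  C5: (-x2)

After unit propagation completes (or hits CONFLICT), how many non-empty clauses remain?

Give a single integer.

unit clause [-1] forces x1=F; simplify:
  drop 1 from [1, 4, 3] -> [4, 3]
  drop 1 from [-3, 1] -> [-3]
  satisfied 1 clause(s); 4 remain; assigned so far: [1]
unit clause [-3] forces x3=F; simplify:
  drop 3 from [4, 3] -> [4]
  satisfied 2 clause(s); 2 remain; assigned so far: [1, 3]
unit clause [4] forces x4=T; simplify:
  satisfied 1 clause(s); 1 remain; assigned so far: [1, 3, 4]
unit clause [-2] forces x2=F; simplify:
  satisfied 1 clause(s); 0 remain; assigned so far: [1, 2, 3, 4]

Answer: 0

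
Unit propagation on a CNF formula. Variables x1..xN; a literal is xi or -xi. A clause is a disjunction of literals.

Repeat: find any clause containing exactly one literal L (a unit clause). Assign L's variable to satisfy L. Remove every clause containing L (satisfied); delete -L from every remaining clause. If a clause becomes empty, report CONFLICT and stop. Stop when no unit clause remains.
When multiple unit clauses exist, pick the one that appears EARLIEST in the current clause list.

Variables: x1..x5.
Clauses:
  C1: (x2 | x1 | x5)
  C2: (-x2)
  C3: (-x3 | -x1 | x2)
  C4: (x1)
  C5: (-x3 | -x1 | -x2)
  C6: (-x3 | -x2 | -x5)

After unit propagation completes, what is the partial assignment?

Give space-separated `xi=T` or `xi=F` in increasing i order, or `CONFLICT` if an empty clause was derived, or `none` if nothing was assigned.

Answer: x1=T x2=F x3=F

Derivation:
unit clause [-2] forces x2=F; simplify:
  drop 2 from [2, 1, 5] -> [1, 5]
  drop 2 from [-3, -1, 2] -> [-3, -1]
  satisfied 3 clause(s); 3 remain; assigned so far: [2]
unit clause [1] forces x1=T; simplify:
  drop -1 from [-3, -1] -> [-3]
  satisfied 2 clause(s); 1 remain; assigned so far: [1, 2]
unit clause [-3] forces x3=F; simplify:
  satisfied 1 clause(s); 0 remain; assigned so far: [1, 2, 3]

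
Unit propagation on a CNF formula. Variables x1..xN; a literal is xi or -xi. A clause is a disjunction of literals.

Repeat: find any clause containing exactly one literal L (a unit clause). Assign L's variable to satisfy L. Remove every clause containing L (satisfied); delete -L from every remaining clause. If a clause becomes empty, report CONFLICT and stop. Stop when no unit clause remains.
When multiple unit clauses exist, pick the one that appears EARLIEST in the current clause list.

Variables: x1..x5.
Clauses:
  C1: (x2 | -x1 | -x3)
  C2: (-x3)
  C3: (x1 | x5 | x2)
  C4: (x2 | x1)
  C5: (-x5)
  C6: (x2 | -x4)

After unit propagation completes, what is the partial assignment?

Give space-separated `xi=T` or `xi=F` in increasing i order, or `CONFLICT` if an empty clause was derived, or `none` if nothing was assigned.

unit clause [-3] forces x3=F; simplify:
  satisfied 2 clause(s); 4 remain; assigned so far: [3]
unit clause [-5] forces x5=F; simplify:
  drop 5 from [1, 5, 2] -> [1, 2]
  satisfied 1 clause(s); 3 remain; assigned so far: [3, 5]

Answer: x3=F x5=F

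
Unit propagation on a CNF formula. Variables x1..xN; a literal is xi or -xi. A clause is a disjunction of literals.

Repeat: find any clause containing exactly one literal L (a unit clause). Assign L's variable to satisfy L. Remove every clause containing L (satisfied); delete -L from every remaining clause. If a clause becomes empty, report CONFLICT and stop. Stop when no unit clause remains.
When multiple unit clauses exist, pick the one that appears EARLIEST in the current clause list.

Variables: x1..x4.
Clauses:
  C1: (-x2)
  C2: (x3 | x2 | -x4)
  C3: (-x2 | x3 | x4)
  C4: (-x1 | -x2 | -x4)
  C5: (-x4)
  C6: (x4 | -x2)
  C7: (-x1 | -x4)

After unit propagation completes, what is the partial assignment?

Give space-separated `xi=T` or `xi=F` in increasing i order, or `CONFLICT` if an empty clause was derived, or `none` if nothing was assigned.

unit clause [-2] forces x2=F; simplify:
  drop 2 from [3, 2, -4] -> [3, -4]
  satisfied 4 clause(s); 3 remain; assigned so far: [2]
unit clause [-4] forces x4=F; simplify:
  satisfied 3 clause(s); 0 remain; assigned so far: [2, 4]

Answer: x2=F x4=F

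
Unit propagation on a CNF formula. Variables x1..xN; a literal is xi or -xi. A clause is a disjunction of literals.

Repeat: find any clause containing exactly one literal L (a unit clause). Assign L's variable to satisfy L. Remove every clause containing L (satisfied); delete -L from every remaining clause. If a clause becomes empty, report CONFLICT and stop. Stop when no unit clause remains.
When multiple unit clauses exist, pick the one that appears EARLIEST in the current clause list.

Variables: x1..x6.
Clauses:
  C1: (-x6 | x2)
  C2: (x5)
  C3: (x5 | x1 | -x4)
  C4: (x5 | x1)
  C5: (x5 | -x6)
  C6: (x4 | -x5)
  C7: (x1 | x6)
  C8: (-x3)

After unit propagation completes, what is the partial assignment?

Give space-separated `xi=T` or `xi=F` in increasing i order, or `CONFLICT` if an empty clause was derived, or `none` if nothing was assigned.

unit clause [5] forces x5=T; simplify:
  drop -5 from [4, -5] -> [4]
  satisfied 4 clause(s); 4 remain; assigned so far: [5]
unit clause [4] forces x4=T; simplify:
  satisfied 1 clause(s); 3 remain; assigned so far: [4, 5]
unit clause [-3] forces x3=F; simplify:
  satisfied 1 clause(s); 2 remain; assigned so far: [3, 4, 5]

Answer: x3=F x4=T x5=T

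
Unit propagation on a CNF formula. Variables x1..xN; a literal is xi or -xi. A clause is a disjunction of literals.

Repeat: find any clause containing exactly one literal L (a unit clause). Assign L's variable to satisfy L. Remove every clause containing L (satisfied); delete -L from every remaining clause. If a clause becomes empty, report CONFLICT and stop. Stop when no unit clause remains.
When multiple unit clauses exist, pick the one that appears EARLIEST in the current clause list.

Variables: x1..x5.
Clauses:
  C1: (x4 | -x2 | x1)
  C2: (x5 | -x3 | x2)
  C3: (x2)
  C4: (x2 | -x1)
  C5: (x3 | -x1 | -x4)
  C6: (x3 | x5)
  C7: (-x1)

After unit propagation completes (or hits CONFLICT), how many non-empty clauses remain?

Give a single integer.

Answer: 1

Derivation:
unit clause [2] forces x2=T; simplify:
  drop -2 from [4, -2, 1] -> [4, 1]
  satisfied 3 clause(s); 4 remain; assigned so far: [2]
unit clause [-1] forces x1=F; simplify:
  drop 1 from [4, 1] -> [4]
  satisfied 2 clause(s); 2 remain; assigned so far: [1, 2]
unit clause [4] forces x4=T; simplify:
  satisfied 1 clause(s); 1 remain; assigned so far: [1, 2, 4]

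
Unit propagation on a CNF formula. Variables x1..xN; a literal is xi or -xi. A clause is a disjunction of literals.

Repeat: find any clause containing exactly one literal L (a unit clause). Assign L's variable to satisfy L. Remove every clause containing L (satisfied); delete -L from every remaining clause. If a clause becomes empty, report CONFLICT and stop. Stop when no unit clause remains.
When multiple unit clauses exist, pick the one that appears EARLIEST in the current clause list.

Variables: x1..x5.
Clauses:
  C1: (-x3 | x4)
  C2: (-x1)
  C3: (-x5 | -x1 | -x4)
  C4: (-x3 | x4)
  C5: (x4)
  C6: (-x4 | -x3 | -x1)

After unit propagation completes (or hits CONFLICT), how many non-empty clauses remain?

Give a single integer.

unit clause [-1] forces x1=F; simplify:
  satisfied 3 clause(s); 3 remain; assigned so far: [1]
unit clause [4] forces x4=T; simplify:
  satisfied 3 clause(s); 0 remain; assigned so far: [1, 4]

Answer: 0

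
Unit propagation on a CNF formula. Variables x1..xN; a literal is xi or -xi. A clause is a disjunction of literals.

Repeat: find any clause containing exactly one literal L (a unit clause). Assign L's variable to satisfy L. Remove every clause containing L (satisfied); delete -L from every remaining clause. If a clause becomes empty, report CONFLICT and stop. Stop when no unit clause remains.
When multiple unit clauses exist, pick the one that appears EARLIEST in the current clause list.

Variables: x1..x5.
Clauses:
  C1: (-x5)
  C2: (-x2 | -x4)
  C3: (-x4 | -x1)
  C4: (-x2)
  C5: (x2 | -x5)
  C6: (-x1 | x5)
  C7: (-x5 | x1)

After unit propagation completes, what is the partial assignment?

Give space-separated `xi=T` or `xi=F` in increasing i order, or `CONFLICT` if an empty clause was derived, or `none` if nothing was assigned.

unit clause [-5] forces x5=F; simplify:
  drop 5 from [-1, 5] -> [-1]
  satisfied 3 clause(s); 4 remain; assigned so far: [5]
unit clause [-2] forces x2=F; simplify:
  satisfied 2 clause(s); 2 remain; assigned so far: [2, 5]
unit clause [-1] forces x1=F; simplify:
  satisfied 2 clause(s); 0 remain; assigned so far: [1, 2, 5]

Answer: x1=F x2=F x5=F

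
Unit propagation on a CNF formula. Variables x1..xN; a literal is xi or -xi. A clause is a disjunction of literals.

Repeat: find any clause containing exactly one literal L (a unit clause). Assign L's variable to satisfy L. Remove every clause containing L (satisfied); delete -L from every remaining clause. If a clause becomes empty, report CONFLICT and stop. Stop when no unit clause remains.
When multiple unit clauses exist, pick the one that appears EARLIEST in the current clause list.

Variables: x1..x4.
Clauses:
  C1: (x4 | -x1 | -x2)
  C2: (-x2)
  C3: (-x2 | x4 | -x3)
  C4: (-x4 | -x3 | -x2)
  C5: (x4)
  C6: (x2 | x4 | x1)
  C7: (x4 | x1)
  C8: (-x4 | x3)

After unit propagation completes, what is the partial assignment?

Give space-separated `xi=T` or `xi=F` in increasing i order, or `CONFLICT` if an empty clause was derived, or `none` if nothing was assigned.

unit clause [-2] forces x2=F; simplify:
  drop 2 from [2, 4, 1] -> [4, 1]
  satisfied 4 clause(s); 4 remain; assigned so far: [2]
unit clause [4] forces x4=T; simplify:
  drop -4 from [-4, 3] -> [3]
  satisfied 3 clause(s); 1 remain; assigned so far: [2, 4]
unit clause [3] forces x3=T; simplify:
  satisfied 1 clause(s); 0 remain; assigned so far: [2, 3, 4]

Answer: x2=F x3=T x4=T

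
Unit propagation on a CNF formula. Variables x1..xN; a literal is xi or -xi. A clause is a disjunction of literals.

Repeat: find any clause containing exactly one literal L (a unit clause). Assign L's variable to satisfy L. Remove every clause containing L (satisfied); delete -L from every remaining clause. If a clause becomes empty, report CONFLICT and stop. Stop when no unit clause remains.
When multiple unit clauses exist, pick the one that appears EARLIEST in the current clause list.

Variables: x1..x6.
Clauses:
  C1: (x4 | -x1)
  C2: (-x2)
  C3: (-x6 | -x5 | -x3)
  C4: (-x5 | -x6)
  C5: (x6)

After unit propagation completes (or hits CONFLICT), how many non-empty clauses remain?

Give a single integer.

unit clause [-2] forces x2=F; simplify:
  satisfied 1 clause(s); 4 remain; assigned so far: [2]
unit clause [6] forces x6=T; simplify:
  drop -6 from [-6, -5, -3] -> [-5, -3]
  drop -6 from [-5, -6] -> [-5]
  satisfied 1 clause(s); 3 remain; assigned so far: [2, 6]
unit clause [-5] forces x5=F; simplify:
  satisfied 2 clause(s); 1 remain; assigned so far: [2, 5, 6]

Answer: 1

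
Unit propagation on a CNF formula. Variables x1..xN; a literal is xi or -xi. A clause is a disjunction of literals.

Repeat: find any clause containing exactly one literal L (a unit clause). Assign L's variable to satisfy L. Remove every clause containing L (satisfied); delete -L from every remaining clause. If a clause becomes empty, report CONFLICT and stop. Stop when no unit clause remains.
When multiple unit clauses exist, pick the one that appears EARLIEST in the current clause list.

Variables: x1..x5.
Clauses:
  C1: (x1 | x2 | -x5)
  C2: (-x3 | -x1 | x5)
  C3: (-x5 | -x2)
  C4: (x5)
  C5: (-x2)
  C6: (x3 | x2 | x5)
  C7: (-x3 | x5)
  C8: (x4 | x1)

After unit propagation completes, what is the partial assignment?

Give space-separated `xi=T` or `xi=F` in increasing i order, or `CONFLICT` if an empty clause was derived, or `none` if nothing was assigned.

Answer: x1=T x2=F x5=T

Derivation:
unit clause [5] forces x5=T; simplify:
  drop -5 from [1, 2, -5] -> [1, 2]
  drop -5 from [-5, -2] -> [-2]
  satisfied 4 clause(s); 4 remain; assigned so far: [5]
unit clause [-2] forces x2=F; simplify:
  drop 2 from [1, 2] -> [1]
  satisfied 2 clause(s); 2 remain; assigned so far: [2, 5]
unit clause [1] forces x1=T; simplify:
  satisfied 2 clause(s); 0 remain; assigned so far: [1, 2, 5]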